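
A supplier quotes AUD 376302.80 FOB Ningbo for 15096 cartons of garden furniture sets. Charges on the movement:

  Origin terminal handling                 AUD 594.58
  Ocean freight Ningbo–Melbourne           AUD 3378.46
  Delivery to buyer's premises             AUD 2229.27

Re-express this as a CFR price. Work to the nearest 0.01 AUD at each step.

Not relevant to the conversion: origin terminal — on the seller under both FOB and CFR; already in the FOB price and stays in the CFR price. delivery — on the buyer under both terms; not part of either seller's price.
From FOB to CFR, the seller additionally bears: freight.
CFR price = 376302.80 + 3378.46 = 379681.26

CFR price: AUD 379681.26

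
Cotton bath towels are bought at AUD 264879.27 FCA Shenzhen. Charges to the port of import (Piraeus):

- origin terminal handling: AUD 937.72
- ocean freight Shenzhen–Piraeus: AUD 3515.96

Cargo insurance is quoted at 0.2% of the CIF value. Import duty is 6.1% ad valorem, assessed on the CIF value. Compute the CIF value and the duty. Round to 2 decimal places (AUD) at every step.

CIF value: AUD 269872.70; import duty: AUD 16462.23

Let C be the CIF value. C = FCA price + pre-shipment costs + freight + 0.2% × C
C − 0.2% × C = 264879.27 + 937.72 + 3515.96
0.998 × C = 269332.95
C = 269332.95 / 0.998 = 269872.70
Insurance premium = 0.2% × 269872.70 = 539.75
Import duty = 269872.70 × 6.1% = 16462.23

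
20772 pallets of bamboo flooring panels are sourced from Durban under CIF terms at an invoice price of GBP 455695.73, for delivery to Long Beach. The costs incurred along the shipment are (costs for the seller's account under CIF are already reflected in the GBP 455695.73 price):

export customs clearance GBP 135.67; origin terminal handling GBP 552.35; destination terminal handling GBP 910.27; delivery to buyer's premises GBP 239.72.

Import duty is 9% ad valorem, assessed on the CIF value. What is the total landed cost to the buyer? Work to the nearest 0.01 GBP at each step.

Total landed cost: GBP 497858.34

CIF: the seller pays costs through ocean freight and marine insurance to the destination port.
Already in the invoice (seller's account under CIF): export clearance, origin terminal — exclude.
The CIF price already equals the CIF value: 455695.73
Import duty = 455695.73 × 9% = 41012.62
Buyer bears: destination terminal 910.27 + delivery 239.72 + duty 41012.62 = 42162.61
Landed cost = invoice 455695.73 + 42162.61 = 497858.34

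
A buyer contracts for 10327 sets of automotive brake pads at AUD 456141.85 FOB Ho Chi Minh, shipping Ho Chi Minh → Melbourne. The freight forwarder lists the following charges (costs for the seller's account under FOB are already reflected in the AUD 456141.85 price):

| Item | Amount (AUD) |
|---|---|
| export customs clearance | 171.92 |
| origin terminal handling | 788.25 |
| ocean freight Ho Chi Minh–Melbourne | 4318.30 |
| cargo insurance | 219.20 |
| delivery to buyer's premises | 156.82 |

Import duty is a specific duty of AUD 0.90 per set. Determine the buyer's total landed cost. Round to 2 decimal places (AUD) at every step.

FOB: the seller bears costs until goods are on board at the origin port; the buyer bears freight, insurance and all costs thereafter.
Already in the invoice (seller's account under FOB): export clearance, origin terminal — exclude.
CIF value = FOB price + freight + insurance = 456141.85 + 4318.30 + 219.20 = 460679.35
Import duty = 10327 × 0.90 = 9294.30
Buyer bears: freight 4318.30 + insurance 219.20 + delivery 156.82 + duty 9294.30 = 13988.62
Landed cost = invoice 456141.85 + 13988.62 = 470130.47

Total landed cost: AUD 470130.47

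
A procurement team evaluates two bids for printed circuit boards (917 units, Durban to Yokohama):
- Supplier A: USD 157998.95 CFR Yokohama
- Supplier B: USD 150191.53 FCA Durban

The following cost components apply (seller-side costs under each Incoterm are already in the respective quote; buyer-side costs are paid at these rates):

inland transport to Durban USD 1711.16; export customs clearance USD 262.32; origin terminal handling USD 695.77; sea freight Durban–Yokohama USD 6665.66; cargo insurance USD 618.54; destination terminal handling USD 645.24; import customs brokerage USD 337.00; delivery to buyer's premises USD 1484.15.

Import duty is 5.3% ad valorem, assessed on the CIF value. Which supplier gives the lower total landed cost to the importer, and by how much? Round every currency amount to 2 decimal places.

Supplier A (CFR):
CIF value = CFR price + insurance = 157998.95 + 618.54 = 158617.49
Import duty = 158617.49 × 5.3% = 8406.73
Buyer bears (A): 618.54 + 645.24 + 337.00 + 1484.15 = 3084.93
Landed cost (A) = invoice 157998.95 + 3084.93 + duty 8406.73 = 169490.61
Supplier B (FCA):
CIF value = FCA price + origin terminal + freight + insurance = 150191.53 + 695.77 + 6665.66 + 618.54 = 158171.50
Import duty = 158171.50 × 5.3% = 8383.09
Buyer bears (B): 695.77 + 6665.66 + 618.54 + 645.24 + 337.00 + 1484.15 = 10446.36
Landed cost (B) = invoice 150191.53 + 10446.36 + duty 8383.09 = 169020.98
Difference = |169490.61 − 169020.98| = 469.63

Supplier B is cheaper by USD 469.63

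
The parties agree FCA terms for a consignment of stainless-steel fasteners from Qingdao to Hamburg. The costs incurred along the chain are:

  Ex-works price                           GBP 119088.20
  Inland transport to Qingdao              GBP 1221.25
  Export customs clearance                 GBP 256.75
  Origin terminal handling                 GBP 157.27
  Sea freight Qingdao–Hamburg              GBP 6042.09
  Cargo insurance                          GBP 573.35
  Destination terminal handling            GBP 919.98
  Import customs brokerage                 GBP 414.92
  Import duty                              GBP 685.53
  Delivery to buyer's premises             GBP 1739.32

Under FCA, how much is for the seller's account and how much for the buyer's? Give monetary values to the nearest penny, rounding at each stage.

FCA: the seller delivers export-cleared goods to the carrier; the buyer bears costs from that point.
Seller's account: goods 119088.20 + inland to port 1221.25 + export clearance 256.75 = 120566.20
Buyer's account: origin terminal 157.27 + freight 6042.09 + insurance 573.35 + destination terminal 919.98 + brokerage 414.92 + duty 685.53 + delivery 1739.32 = 10532.46

Seller: GBP 120566.20; buyer: GBP 10532.46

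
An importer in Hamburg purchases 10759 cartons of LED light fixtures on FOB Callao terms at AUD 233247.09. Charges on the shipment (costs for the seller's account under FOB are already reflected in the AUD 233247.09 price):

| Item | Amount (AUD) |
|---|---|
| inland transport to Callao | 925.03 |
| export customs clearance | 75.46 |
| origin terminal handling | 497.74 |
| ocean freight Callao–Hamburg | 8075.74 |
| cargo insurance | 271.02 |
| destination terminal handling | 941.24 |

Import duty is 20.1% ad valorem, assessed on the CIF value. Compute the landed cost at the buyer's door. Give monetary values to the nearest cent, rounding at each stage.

FOB: the seller bears costs until goods are on board at the origin port; the buyer bears freight, insurance and all costs thereafter.
Already in the invoice (seller's account under FOB): inland to port, export clearance, origin terminal — exclude.
CIF value = FOB price + freight + insurance = 233247.09 + 8075.74 + 271.02 = 241593.85
Import duty = 241593.85 × 20.1% = 48560.36
Buyer bears: freight 8075.74 + insurance 271.02 + destination terminal 941.24 + duty 48560.36 = 57848.36
Landed cost = invoice 233247.09 + 57848.36 = 291095.45

Total landed cost: AUD 291095.45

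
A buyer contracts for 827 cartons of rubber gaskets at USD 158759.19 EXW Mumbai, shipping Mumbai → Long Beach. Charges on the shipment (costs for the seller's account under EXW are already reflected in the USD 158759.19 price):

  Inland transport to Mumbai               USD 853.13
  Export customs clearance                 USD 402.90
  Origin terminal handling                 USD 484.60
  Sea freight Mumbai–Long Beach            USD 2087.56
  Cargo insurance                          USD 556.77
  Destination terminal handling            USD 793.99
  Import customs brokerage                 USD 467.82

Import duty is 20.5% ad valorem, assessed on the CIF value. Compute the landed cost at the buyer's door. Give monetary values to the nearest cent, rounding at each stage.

EXW: the seller makes goods available at their premises; the buyer bears all onward costs.
CIF value = EXW price + inland to port + export clearance + origin terminal + freight + insurance = 158759.19 + 853.13 + 402.90 + 484.60 + 2087.56 + 556.77 = 163144.15
Import duty = 163144.15 × 20.5% = 33444.55
Buyer bears: inland to port 853.13 + export clearance 402.90 + origin terminal 484.60 + freight 2087.56 + insurance 556.77 + destination terminal 793.99 + brokerage 467.82 + duty 33444.55 = 39091.32
Landed cost = invoice 158759.19 + 39091.32 = 197850.51

Total landed cost: USD 197850.51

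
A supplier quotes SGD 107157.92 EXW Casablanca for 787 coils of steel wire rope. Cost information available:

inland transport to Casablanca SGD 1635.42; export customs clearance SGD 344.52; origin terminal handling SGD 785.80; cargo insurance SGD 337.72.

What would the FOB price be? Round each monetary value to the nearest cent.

Not relevant to the conversion: insurance — on the buyer under both terms; not part of either seller's price.
From EXW to FOB, the seller additionally bears: inland to port, export clearance, origin terminal.
FOB price = 107157.92 + 1635.42 + 344.52 + 785.80 = 109923.66

FOB price: SGD 109923.66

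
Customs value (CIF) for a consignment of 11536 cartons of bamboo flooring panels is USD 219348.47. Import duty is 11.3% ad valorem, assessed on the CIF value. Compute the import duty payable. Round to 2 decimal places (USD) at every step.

Import duty: USD 24786.38

Import duty = 219348.47 × 11.3% = 24786.38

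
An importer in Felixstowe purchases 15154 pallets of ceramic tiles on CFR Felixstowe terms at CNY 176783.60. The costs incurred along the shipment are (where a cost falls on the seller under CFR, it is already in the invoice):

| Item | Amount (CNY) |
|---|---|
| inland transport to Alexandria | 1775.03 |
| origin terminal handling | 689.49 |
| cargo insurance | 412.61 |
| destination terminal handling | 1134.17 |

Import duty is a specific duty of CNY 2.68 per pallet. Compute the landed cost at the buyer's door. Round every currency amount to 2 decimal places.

Total landed cost: CNY 218943.10

CFR: the seller pays costs through ocean freight to the destination port, but not insurance.
Already in the invoice (seller's account under CFR): inland to port, origin terminal — exclude.
CIF value = CFR price + insurance = 176783.60 + 412.61 = 177196.21
Import duty = 15154 × 2.68 = 40612.72
Buyer bears: insurance 412.61 + destination terminal 1134.17 + duty 40612.72 = 42159.50
Landed cost = invoice 176783.60 + 42159.50 = 218943.10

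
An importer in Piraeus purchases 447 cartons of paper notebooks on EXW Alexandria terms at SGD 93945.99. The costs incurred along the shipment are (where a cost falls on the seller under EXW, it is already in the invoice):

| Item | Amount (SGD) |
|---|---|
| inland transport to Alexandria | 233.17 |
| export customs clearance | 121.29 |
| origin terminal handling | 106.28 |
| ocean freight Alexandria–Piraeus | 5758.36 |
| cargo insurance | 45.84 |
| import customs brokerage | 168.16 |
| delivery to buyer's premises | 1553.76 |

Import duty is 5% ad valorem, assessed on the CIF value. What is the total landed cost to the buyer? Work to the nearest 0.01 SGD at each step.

Total landed cost: SGD 106943.40

EXW: the seller makes goods available at their premises; the buyer bears all onward costs.
CIF value = EXW price + inland to port + export clearance + origin terminal + freight + insurance = 93945.99 + 233.17 + 121.29 + 106.28 + 5758.36 + 45.84 = 100210.93
Import duty = 100210.93 × 5% = 5010.55
Buyer bears: inland to port 233.17 + export clearance 121.29 + origin terminal 106.28 + freight 5758.36 + insurance 45.84 + brokerage 168.16 + delivery 1553.76 + duty 5010.55 = 12997.41
Landed cost = invoice 93945.99 + 12997.41 = 106943.40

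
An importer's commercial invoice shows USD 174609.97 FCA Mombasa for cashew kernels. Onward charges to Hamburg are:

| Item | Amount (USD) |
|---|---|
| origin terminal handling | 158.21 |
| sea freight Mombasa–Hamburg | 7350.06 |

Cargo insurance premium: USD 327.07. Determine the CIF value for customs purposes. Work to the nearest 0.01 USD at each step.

CIF value: USD 182445.31

CIF = FCA price + pre-shipment costs + freight + insurance
CIF = 174609.97 + 158.21 + 7350.06 + 327.07 = 182445.31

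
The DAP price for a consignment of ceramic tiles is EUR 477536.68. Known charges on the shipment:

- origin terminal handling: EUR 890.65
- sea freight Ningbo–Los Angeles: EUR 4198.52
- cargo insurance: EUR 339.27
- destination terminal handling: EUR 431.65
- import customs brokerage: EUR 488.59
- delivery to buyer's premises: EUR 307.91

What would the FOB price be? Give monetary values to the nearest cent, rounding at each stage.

FOB price: EUR 472259.33

Not relevant to the conversion: origin terminal — on the seller under both DAP and FOB; already in the DAP price and stays in the FOB price. brokerage — on the buyer under both terms; not part of either seller's price.
From DAP to FOB, the seller no longer bears: freight, insurance, destination terminal, delivery.
FOB price = 477536.68 − 4198.52 − 339.27 − 431.65 − 307.91 = 472259.33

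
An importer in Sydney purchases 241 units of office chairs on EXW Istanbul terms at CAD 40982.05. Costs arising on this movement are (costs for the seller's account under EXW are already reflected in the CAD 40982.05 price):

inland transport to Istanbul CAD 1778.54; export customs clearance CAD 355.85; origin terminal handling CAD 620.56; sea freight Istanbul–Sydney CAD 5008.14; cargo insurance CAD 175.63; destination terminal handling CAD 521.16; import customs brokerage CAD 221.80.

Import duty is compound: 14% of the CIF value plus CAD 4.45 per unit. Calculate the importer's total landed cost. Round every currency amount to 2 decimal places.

EXW: the seller makes goods available at their premises; the buyer bears all onward costs.
CIF value = EXW price + inland to port + export clearance + origin terminal + freight + insurance = 40982.05 + 1778.54 + 355.85 + 620.56 + 5008.14 + 175.63 = 48920.77
Ad valorem component: 48920.77 × 14% = 6848.91
Specific component: 241 × 4.45 = 1072.45
Import duty = 6848.91 + 1072.45 = 7921.36
Buyer bears: inland to port 1778.54 + export clearance 355.85 + origin terminal 620.56 + freight 5008.14 + insurance 175.63 + destination terminal 521.16 + brokerage 221.80 + duty 7921.36 = 16603.04
Landed cost = invoice 40982.05 + 16603.04 = 57585.09

Total landed cost: CAD 57585.09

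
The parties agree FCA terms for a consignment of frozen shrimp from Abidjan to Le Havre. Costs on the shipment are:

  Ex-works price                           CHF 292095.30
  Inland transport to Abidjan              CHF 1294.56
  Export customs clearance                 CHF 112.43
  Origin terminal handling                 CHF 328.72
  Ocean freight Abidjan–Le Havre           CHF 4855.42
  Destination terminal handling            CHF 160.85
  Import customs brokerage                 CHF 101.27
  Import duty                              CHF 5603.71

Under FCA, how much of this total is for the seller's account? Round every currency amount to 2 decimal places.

FCA: the seller delivers export-cleared goods to the carrier; the buyer bears costs from that point.
Seller's account: goods 292095.30 + inland to port 1294.56 + export clearance 112.43 = 293502.29
Buyer's account: origin terminal 328.72 + freight 4855.42 + destination terminal 160.85 + brokerage 101.27 + duty 5603.71 = 11049.97

Seller's account: CHF 293502.29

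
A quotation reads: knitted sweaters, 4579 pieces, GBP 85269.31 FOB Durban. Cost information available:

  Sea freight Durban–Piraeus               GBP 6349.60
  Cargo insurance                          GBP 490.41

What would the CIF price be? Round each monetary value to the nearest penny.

From FOB to CIF, the seller additionally bears: freight, insurance.
CIF price = 85269.31 + 6349.60 + 490.41 = 92109.32

CIF price: GBP 92109.32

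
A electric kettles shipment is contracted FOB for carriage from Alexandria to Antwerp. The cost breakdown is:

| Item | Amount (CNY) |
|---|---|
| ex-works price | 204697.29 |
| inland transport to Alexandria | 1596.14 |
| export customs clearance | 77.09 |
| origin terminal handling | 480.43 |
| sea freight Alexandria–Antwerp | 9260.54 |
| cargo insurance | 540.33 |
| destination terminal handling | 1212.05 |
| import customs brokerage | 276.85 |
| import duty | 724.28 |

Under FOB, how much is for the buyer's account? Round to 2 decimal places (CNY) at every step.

Buyer's account: CNY 12014.05

FOB: the seller bears costs until goods are on board at the origin port; the buyer bears freight, insurance and all costs thereafter.
Seller's account: goods 204697.29 + inland to port 1596.14 + export clearance 77.09 + origin terminal 480.43 = 206850.95
Buyer's account: freight 9260.54 + insurance 540.33 + destination terminal 1212.05 + brokerage 276.85 + duty 724.28 = 12014.05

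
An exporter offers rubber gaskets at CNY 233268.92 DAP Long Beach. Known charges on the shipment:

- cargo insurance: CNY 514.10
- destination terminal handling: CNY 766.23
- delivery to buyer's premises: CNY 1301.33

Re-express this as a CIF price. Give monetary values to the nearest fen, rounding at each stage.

CIF price: CNY 231201.36

Not relevant to the conversion: insurance — on the seller under both DAP and CIF; already in the DAP price and stays in the CIF price.
From DAP to CIF, the seller no longer bears: destination terminal, delivery.
CIF price = 233268.92 − 766.23 − 1301.33 = 231201.36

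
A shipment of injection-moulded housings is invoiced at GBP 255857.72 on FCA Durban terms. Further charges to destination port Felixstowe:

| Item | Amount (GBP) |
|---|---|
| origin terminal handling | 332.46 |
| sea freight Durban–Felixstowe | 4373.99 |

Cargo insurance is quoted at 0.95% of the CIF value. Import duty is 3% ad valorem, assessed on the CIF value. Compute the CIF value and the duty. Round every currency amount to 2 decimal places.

Let C be the CIF value. C = FCA price + pre-shipment costs + freight + 0.95% × C
C − 0.95% × C = 255857.72 + 332.46 + 4373.99
0.9905 × C = 260564.17
C = 260564.17 / 0.9905 = 263063.27
Insurance premium = 0.95% × 263063.27 = 2499.10
Import duty = 263063.27 × 3% = 7891.90

CIF value: GBP 263063.27; import duty: GBP 7891.90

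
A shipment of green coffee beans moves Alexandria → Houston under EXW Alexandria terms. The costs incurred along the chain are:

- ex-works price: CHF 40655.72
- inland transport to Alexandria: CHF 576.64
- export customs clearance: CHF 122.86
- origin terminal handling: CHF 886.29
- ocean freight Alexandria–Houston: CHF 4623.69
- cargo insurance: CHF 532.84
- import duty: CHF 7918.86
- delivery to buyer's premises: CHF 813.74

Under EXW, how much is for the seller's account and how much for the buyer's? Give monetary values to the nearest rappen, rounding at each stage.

Seller: CHF 40655.72; buyer: CHF 15474.92

EXW: the seller makes goods available at their premises; the buyer bears all onward costs.
Seller's account: goods 40655.72 = 40655.72
Buyer's account: inland to port 576.64 + export clearance 122.86 + origin terminal 886.29 + freight 4623.69 + insurance 532.84 + duty 7918.86 + delivery 813.74 = 15474.92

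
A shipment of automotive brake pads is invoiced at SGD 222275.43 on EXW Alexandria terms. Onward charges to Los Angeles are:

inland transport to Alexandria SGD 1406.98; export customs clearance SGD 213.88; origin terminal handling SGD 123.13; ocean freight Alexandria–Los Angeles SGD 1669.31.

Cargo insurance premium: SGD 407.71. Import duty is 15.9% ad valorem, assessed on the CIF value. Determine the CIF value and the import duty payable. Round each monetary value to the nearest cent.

CIF value: SGD 226096.44; import duty: SGD 35949.33

CIF = EXW price + pre-shipment costs + freight + insurance
CIF = 222275.43 + 1406.98 + 213.88 + 123.13 + 1669.31 + 407.71 = 226096.44
Import duty = 226096.44 × 15.9% = 35949.33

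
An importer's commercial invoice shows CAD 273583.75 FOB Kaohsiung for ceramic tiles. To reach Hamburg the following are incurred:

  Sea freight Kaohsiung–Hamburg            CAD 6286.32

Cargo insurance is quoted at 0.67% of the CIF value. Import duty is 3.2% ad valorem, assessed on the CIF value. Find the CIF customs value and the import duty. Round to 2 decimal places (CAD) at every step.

CIF value: CAD 281757.85; import duty: CAD 9016.25

Let C be the CIF value. C = FOB price + freight + 0.67% × C
C − 0.67% × C = 273583.75 + 6286.32
0.9933 × C = 279870.07
C = 279870.07 / 0.9933 = 281757.85
Insurance premium = 0.67% × 281757.85 = 1887.78
Import duty = 281757.85 × 3.2% = 9016.25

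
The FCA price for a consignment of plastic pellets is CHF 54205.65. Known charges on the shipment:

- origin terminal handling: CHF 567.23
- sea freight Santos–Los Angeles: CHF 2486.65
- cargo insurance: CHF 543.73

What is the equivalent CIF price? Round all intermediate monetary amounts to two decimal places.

From FCA to CIF, the seller additionally bears: origin terminal, freight, insurance.
CIF price = 54205.65 + 567.23 + 2486.65 + 543.73 = 57803.26

CIF price: CHF 57803.26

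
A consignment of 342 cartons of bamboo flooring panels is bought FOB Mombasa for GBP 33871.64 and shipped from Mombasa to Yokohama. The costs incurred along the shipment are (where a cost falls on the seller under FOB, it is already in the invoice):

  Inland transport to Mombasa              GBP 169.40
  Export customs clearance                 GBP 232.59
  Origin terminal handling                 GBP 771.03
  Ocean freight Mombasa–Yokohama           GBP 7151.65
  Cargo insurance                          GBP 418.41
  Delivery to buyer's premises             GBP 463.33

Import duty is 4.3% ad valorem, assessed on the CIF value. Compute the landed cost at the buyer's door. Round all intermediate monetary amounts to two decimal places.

FOB: the seller bears costs until goods are on board at the origin port; the buyer bears freight, insurance and all costs thereafter.
Already in the invoice (seller's account under FOB): inland to port, export clearance, origin terminal — exclude.
CIF value = FOB price + freight + insurance = 33871.64 + 7151.65 + 418.41 = 41441.70
Import duty = 41441.70 × 4.3% = 1781.99
Buyer bears: freight 7151.65 + insurance 418.41 + delivery 463.33 + duty 1781.99 = 9815.38
Landed cost = invoice 33871.64 + 9815.38 = 43687.02

Total landed cost: GBP 43687.02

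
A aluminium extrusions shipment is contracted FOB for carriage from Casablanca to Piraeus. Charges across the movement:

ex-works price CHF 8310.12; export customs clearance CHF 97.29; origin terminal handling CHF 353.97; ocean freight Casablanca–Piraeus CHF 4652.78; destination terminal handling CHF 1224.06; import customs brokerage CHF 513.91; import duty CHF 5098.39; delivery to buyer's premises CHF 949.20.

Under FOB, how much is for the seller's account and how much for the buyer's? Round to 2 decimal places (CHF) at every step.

FOB: the seller bears costs until goods are on board at the origin port; the buyer bears freight, insurance and all costs thereafter.
Seller's account: goods 8310.12 + export clearance 97.29 + origin terminal 353.97 = 8761.38
Buyer's account: freight 4652.78 + destination terminal 1224.06 + brokerage 513.91 + duty 5098.39 + delivery 949.20 = 12438.34

Seller: CHF 8761.38; buyer: CHF 12438.34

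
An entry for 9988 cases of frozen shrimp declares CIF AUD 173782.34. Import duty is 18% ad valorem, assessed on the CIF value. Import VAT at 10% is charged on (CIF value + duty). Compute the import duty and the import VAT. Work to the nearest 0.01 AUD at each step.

Import duty = 173782.34 × 18% = 31280.82
VAT base = CIF + duty = 173782.34 + 31280.82 = 205063.16
Import VAT = 205063.16 × 10% = 20506.32

Import duty: AUD 31280.82; import VAT: AUD 20506.32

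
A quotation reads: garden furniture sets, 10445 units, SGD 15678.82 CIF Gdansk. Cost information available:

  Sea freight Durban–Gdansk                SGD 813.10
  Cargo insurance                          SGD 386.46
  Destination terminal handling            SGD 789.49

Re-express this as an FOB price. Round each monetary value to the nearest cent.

FOB price: SGD 14479.26

Not relevant to the conversion: destination terminal — on the buyer under both terms; not part of either seller's price.
From CIF to FOB, the seller no longer bears: freight, insurance.
FOB price = 15678.82 − 813.10 − 386.46 = 14479.26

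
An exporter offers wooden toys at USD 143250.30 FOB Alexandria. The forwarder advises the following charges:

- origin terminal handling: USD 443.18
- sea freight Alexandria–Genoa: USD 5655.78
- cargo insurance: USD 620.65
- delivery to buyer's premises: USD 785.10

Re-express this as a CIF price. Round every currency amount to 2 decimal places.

Not relevant to the conversion: origin terminal — on the seller under both FOB and CIF; already in the FOB price and stays in the CIF price. delivery — on the buyer under both terms; not part of either seller's price.
From FOB to CIF, the seller additionally bears: freight, insurance.
CIF price = 143250.30 + 5655.78 + 620.65 = 149526.73

CIF price: USD 149526.73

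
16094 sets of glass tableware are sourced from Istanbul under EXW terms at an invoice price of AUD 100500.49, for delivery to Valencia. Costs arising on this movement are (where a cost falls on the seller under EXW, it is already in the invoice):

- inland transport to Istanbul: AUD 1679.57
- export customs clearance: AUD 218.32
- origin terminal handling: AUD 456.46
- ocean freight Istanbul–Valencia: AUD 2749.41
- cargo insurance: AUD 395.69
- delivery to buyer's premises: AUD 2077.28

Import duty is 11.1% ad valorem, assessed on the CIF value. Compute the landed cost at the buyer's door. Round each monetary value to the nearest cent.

Total landed cost: AUD 119843.21

EXW: the seller makes goods available at their premises; the buyer bears all onward costs.
CIF value = EXW price + inland to port + export clearance + origin terminal + freight + insurance = 100500.49 + 1679.57 + 218.32 + 456.46 + 2749.41 + 395.69 = 105999.94
Import duty = 105999.94 × 11.1% = 11765.99
Buyer bears: inland to port 1679.57 + export clearance 218.32 + origin terminal 456.46 + freight 2749.41 + insurance 395.69 + delivery 2077.28 + duty 11765.99 = 19342.72
Landed cost = invoice 100500.49 + 19342.72 = 119843.21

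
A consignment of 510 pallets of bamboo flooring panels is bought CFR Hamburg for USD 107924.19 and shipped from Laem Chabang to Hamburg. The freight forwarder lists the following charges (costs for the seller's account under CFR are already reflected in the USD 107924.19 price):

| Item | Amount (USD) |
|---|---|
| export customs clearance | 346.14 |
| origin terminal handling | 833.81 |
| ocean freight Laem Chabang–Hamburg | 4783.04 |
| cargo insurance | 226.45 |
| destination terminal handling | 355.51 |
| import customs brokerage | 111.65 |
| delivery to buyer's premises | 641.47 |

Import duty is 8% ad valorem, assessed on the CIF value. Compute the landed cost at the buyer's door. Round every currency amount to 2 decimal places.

Total landed cost: USD 117911.32

CFR: the seller pays costs through ocean freight to the destination port, but not insurance.
Already in the invoice (seller's account under CFR): export clearance, origin terminal, freight — exclude.
CIF value = CFR price + insurance = 107924.19 + 226.45 = 108150.64
Import duty = 108150.64 × 8% = 8652.05
Buyer bears: insurance 226.45 + destination terminal 355.51 + brokerage 111.65 + delivery 641.47 + duty 8652.05 = 9987.13
Landed cost = invoice 107924.19 + 9987.13 = 117911.32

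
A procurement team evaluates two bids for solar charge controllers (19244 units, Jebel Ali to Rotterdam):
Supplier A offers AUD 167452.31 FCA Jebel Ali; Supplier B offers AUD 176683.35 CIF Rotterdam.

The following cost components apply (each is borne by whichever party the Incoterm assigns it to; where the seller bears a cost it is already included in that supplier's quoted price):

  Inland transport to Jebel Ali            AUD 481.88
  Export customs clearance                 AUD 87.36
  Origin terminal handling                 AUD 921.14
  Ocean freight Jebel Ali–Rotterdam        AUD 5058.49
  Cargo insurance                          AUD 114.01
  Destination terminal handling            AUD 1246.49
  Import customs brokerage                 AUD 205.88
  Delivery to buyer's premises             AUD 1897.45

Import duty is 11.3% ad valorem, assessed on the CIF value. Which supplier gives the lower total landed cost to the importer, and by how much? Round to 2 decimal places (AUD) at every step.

Supplier A is cheaper by AUD 3491.93

Supplier A (FCA):
CIF value = FCA price + origin terminal + freight + insurance = 167452.31 + 921.14 + 5058.49 + 114.01 = 173545.95
Import duty = 173545.95 × 11.3% = 19610.69
Buyer bears (A): 921.14 + 5058.49 + 114.01 + 1246.49 + 205.88 + 1897.45 = 9443.46
Landed cost (A) = invoice 167452.31 + 9443.46 + duty 19610.69 = 196506.46
Supplier B (CIF):
The CIF price already equals the CIF value: 176683.35
Import duty = 176683.35 × 11.3% = 19965.22
Buyer bears (B): 1246.49 + 205.88 + 1897.45 = 3349.82
Landed cost (B) = invoice 176683.35 + 3349.82 + duty 19965.22 = 199998.39
Difference = |196506.46 − 199998.39| = 3491.93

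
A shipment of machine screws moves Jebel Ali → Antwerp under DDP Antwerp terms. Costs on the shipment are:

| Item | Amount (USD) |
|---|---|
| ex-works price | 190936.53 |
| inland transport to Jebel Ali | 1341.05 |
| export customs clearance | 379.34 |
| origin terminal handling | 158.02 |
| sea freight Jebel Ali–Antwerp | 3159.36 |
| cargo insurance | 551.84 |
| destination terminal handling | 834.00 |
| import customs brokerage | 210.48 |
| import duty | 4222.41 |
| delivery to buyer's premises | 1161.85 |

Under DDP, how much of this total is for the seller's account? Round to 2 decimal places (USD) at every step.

Seller's account: USD 202954.88

DDP: the seller bears all costs including import duty.
Seller's account: goods 190936.53 + inland to port 1341.05 + export clearance 379.34 + origin terminal 158.02 + freight 3159.36 + insurance 551.84 + destination terminal 834.00 + brokerage 210.48 + duty 4222.41 + delivery 1161.85 = 202954.88
Buyer's account: 0.00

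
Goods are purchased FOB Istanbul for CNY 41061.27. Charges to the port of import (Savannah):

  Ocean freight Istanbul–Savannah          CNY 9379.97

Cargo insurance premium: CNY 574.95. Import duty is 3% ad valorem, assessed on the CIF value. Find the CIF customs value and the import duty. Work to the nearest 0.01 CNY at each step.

CIF = FOB price + freight + insurance
CIF = 41061.27 + 9379.97 + 574.95 = 51016.19
Import duty = 51016.19 × 3% = 1530.49

CIF value: CNY 51016.19; import duty: CNY 1530.49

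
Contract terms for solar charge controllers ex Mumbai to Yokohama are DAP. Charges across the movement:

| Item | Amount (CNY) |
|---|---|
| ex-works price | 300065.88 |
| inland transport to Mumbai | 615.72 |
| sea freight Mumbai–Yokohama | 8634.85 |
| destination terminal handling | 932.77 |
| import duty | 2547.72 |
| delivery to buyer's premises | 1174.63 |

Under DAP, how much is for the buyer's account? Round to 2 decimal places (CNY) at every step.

Buyer's account: CNY 2547.72

DAP: the seller bears all costs to the named destination except import duty and clearance.
Seller's account: goods 300065.88 + inland to port 615.72 + freight 8634.85 + destination terminal 932.77 + delivery 1174.63 = 311423.85
Buyer's account: duty 2547.72 = 2547.72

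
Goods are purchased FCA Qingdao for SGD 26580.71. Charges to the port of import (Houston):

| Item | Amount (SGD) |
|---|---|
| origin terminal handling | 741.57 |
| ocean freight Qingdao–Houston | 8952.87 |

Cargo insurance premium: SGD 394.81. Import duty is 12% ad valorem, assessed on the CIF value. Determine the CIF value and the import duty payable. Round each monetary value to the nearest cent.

CIF value: SGD 36669.96; import duty: SGD 4400.40

CIF = FCA price + pre-shipment costs + freight + insurance
CIF = 26580.71 + 741.57 + 8952.87 + 394.81 = 36669.96
Import duty = 36669.96 × 12% = 4400.40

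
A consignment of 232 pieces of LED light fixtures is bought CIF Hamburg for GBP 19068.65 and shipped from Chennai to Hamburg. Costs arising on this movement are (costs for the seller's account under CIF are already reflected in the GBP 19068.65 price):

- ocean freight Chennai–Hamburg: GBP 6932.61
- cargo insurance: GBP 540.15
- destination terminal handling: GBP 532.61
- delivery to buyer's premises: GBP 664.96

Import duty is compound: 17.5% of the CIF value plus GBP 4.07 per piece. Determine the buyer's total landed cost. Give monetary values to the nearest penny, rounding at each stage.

CIF: the seller pays costs through ocean freight and marine insurance to the destination port.
Already in the invoice (seller's account under CIF): freight, insurance — exclude.
The CIF price already equals the CIF value: 19068.65
Ad valorem component: 19068.65 × 17.5% = 3337.01
Specific component: 232 × 4.07 = 944.24
Import duty = 3337.01 + 944.24 = 4281.25
Buyer bears: destination terminal 532.61 + delivery 664.96 + duty 4281.25 = 5478.82
Landed cost = invoice 19068.65 + 5478.82 = 24547.47

Total landed cost: GBP 24547.47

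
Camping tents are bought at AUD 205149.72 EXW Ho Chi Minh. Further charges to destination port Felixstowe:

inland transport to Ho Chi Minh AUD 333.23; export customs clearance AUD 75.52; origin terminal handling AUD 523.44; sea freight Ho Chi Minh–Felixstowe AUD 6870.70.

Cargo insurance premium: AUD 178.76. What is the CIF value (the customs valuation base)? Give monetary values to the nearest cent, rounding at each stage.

CIF = EXW price + pre-shipment costs + freight + insurance
CIF = 205149.72 + 333.23 + 75.52 + 523.44 + 6870.70 + 178.76 = 213131.37

CIF value: AUD 213131.37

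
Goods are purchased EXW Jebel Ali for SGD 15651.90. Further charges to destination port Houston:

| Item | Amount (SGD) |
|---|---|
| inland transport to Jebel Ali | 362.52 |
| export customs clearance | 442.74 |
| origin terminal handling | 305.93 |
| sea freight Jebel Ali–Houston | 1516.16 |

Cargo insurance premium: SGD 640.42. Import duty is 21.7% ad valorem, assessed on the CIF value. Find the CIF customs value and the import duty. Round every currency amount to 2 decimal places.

CIF value: SGD 18919.67; import duty: SGD 4105.57

CIF = EXW price + pre-shipment costs + freight + insurance
CIF = 15651.90 + 362.52 + 442.74 + 305.93 + 1516.16 + 640.42 = 18919.67
Import duty = 18919.67 × 21.7% = 4105.57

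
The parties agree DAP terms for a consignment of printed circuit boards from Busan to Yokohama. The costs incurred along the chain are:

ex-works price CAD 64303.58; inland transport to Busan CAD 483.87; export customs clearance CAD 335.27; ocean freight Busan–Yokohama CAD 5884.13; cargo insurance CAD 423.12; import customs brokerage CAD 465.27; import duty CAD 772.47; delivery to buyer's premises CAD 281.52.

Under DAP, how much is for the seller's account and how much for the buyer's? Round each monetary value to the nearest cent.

DAP: the seller bears all costs to the named destination except import duty and clearance.
Seller's account: goods 64303.58 + inland to port 483.87 + export clearance 335.27 + freight 5884.13 + insurance 423.12 + delivery 281.52 = 71711.49
Buyer's account: brokerage 465.27 + duty 772.47 = 1237.74

Seller: CAD 71711.49; buyer: CAD 1237.74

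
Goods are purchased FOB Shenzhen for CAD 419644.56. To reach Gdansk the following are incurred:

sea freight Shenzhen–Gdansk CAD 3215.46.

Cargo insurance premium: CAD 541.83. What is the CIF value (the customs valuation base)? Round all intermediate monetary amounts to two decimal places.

CIF = FOB price + freight + insurance
CIF = 419644.56 + 3215.46 + 541.83 = 423401.85

CIF value: CAD 423401.85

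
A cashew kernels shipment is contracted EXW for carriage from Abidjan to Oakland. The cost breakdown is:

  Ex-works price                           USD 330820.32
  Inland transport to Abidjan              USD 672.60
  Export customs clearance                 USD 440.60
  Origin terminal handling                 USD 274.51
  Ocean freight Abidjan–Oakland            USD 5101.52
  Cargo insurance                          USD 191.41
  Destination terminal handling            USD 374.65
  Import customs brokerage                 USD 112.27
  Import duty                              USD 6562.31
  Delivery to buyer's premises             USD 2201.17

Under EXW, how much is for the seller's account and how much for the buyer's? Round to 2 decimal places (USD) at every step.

EXW: the seller makes goods available at their premises; the buyer bears all onward costs.
Seller's account: goods 330820.32 = 330820.32
Buyer's account: inland to port 672.60 + export clearance 440.60 + origin terminal 274.51 + freight 5101.52 + insurance 191.41 + destination terminal 374.65 + brokerage 112.27 + duty 6562.31 + delivery 2201.17 = 15931.04

Seller: USD 330820.32; buyer: USD 15931.04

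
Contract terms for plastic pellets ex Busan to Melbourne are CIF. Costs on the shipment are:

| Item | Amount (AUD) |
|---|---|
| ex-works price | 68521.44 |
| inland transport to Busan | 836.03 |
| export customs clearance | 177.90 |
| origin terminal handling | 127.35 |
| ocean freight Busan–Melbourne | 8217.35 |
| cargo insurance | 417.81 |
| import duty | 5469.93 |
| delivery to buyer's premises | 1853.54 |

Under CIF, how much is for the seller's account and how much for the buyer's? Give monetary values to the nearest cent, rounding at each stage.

CIF: the seller pays costs through ocean freight and marine insurance to the destination port.
Seller's account: goods 68521.44 + inland to port 836.03 + export clearance 177.90 + origin terminal 127.35 + freight 8217.35 + insurance 417.81 = 78297.88
Buyer's account: duty 5469.93 + delivery 1853.54 = 7323.47

Seller: AUD 78297.88; buyer: AUD 7323.47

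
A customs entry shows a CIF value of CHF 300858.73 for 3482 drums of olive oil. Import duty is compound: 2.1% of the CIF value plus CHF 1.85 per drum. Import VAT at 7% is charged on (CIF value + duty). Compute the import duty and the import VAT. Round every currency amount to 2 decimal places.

Import duty: CHF 12759.73; import VAT: CHF 21953.29

Ad valorem component: 300858.73 × 2.1% = 6318.03
Specific component: 3482 × 1.85 = 6441.70
Import duty = 6318.03 + 6441.70 = 12759.73
VAT base = CIF + duty = 300858.73 + 12759.73 = 313618.46
Import VAT = 313618.46 × 7% = 21953.29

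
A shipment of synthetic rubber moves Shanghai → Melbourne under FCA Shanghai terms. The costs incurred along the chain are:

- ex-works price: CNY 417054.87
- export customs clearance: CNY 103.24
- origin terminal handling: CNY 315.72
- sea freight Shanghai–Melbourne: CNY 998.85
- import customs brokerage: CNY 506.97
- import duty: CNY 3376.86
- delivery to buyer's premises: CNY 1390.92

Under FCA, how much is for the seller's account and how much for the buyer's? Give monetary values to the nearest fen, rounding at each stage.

Seller: CNY 417158.11; buyer: CNY 6589.32

FCA: the seller delivers export-cleared goods to the carrier; the buyer bears costs from that point.
Seller's account: goods 417054.87 + export clearance 103.24 = 417158.11
Buyer's account: origin terminal 315.72 + freight 998.85 + brokerage 506.97 + duty 3376.86 + delivery 1390.92 = 6589.32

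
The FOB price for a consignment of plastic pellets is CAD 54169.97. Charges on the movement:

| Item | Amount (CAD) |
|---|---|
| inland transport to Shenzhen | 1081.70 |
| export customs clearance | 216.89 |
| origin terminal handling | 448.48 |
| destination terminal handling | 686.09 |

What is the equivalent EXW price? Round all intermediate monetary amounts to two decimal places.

EXW price: CAD 52422.90

Not relevant to the conversion: destination terminal — on the buyer under both terms; not part of either seller's price.
From FOB to EXW, the seller no longer bears: inland to port, export clearance, origin terminal.
EXW price = 54169.97 − 1081.70 − 216.89 − 448.48 = 52422.90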